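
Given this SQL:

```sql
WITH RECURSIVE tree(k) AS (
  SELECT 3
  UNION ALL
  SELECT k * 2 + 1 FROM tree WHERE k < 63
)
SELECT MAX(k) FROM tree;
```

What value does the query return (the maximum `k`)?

Base: k=3.
Iteration 1: 3 < 63 holds -> k = 3 * 2 + 1 = 7.
Iteration 2: 7 < 63 holds -> k = 7 * 2 + 1 = 15.
Iteration 3: 15 < 63 holds -> k = 15 * 2 + 1 = 31.
Iteration 4: 31 < 63 holds -> k = 31 * 2 + 1 = 63.
Iteration 5: 63 < 63 fails; recursion stops.
k values: 3, 7, 15, 31, 63; the maximum is 63.

63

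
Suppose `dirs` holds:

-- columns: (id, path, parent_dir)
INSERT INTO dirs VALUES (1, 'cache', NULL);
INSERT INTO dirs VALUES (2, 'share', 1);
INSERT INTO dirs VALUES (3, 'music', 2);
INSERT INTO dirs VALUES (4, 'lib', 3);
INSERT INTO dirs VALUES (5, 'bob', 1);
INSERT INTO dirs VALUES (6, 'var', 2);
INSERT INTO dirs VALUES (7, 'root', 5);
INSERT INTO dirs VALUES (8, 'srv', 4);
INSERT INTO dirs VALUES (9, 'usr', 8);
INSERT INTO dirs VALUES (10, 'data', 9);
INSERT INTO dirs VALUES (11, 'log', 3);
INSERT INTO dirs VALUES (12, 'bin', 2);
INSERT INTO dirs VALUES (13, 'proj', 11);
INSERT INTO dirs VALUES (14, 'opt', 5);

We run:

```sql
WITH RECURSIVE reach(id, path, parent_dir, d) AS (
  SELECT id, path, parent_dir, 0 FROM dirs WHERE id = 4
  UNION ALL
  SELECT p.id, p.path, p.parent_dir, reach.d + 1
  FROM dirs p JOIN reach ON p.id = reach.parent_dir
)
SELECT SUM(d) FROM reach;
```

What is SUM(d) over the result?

6

Base: id=4 (lib), parent_dir=3, d 0.
Iteration 1: join on id=3 -> music (id 3, parent_dir=2, d 1).
Iteration 2: join on id=2 -> share (id 2, parent_dir=1, d 2).
Iteration 3: join on id=1 -> cache (id 1, parent_dir=NULL, d 3).
Iteration 4: parent_dir is NULL; no match; recursion stops.
SUM(d) = 0 + 1 + 2 + 3 = 6.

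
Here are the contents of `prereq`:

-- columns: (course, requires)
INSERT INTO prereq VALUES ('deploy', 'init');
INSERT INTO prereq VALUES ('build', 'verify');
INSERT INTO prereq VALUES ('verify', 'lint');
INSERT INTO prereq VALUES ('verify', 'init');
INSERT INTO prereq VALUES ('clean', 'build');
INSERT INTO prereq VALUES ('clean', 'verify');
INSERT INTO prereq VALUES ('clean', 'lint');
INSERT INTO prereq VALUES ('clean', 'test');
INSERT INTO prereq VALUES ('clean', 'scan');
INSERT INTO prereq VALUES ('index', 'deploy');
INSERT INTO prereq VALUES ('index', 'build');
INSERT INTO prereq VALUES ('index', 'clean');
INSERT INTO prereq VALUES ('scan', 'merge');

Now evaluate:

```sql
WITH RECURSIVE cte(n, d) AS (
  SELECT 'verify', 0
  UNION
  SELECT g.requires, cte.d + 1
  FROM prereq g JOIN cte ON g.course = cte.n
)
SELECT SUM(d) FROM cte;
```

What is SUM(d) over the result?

2

Base: (verify, d=0).
Iteration 1: edges from {verify} -> (init, d=1), (lint, d=1).
Iteration 2: no outgoing edges from {init,lint}; recursion stops.
SUM(d) = 0 + 1 + 1 = 2.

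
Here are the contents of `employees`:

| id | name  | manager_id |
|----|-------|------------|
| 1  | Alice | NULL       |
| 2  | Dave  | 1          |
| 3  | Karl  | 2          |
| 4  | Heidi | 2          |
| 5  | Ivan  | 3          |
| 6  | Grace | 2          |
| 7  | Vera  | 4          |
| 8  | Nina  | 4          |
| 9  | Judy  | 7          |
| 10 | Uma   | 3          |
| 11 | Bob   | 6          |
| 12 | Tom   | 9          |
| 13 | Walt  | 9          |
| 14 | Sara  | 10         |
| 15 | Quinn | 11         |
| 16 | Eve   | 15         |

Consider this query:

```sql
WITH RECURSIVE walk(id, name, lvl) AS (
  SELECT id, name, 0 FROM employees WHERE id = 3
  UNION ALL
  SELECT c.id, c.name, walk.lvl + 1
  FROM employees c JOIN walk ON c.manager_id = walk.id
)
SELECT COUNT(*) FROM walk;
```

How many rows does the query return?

Base: id=3 (Karl) at lvl 0.
Iteration 1: rows with manager_id in {3} -> Ivan (id 5, lvl 1), Uma (id 10, lvl 1).
Iteration 2: rows with manager_id in {5,10} -> Sara (id 14, lvl 2).
Iteration 3: no rows with manager_id in {14}; recursion stops.
Total rows emitted: 4.

4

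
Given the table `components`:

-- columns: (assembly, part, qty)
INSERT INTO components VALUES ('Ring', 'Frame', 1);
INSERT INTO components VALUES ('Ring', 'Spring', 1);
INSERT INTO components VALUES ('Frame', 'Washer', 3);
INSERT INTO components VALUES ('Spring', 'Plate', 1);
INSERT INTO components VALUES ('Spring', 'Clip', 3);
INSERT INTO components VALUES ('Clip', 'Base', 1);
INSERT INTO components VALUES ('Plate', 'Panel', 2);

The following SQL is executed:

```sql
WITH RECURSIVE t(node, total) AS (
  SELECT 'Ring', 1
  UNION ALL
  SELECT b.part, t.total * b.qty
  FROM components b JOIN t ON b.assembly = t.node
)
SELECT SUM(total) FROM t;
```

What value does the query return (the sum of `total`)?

15

Base: (Ring, total=1).
Iteration 1: components of {Ring} -> Frame = 1*1 = 1, Spring = 1*1 = 1.
Iteration 2: components of {Frame,Spring} -> Clip = 1*3 = 3, Plate = 1*1 = 1, Washer = 1*3 = 3.
Iteration 3: components of {Clip,Plate,Washer} -> Base = 3*1 = 3, Panel = 1*2 = 2.
Iteration 4: no further components; recursion stops.
SUM(total) = 1 + 1 + 1 + 3 + 1 + 3 + 2 + 3 = 15.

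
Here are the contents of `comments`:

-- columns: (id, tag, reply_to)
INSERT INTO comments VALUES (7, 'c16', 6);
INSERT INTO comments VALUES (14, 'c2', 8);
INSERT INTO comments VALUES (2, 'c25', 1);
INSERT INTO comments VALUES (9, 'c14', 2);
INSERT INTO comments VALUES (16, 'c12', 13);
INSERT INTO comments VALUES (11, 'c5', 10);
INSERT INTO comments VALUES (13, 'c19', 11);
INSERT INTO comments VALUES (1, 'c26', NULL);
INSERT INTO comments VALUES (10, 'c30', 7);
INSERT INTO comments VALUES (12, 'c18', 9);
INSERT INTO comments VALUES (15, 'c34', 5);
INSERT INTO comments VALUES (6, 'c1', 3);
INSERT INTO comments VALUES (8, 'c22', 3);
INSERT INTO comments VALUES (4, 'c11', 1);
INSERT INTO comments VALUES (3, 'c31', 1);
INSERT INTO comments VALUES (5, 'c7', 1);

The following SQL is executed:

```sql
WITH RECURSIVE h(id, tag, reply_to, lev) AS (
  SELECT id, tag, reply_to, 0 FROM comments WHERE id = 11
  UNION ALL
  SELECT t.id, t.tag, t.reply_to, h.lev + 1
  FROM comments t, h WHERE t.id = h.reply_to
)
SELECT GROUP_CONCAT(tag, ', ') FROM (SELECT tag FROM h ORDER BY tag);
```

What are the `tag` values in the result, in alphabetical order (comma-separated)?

c1, c16, c26, c30, c31, c5

Base: id=11 (c5), reply_to=10, lev 0.
Iteration 1: join on id=10 -> c30 (id 10, reply_to=7, lev 1).
Iteration 2: join on id=7 -> c16 (id 7, reply_to=6, lev 2).
Iteration 3: join on id=6 -> c1 (id 6, reply_to=3, lev 3).
Iteration 4: join on id=3 -> c31 (id 3, reply_to=1, lev 4).
Iteration 5: join on id=1 -> c26 (id 1, reply_to=NULL, lev 5).
Iteration 6: reply_to is NULL; no match; recursion stops.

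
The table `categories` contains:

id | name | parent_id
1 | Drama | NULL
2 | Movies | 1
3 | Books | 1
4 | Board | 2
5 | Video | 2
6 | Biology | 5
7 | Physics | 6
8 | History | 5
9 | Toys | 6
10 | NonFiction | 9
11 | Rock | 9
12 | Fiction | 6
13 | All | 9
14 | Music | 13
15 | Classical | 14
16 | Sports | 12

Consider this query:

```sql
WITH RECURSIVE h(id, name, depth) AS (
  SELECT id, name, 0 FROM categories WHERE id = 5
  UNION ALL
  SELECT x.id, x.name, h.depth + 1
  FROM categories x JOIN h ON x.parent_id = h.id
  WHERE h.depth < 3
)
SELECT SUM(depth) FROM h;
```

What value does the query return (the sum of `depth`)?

Base: id=5 (Video) at depth 0.
Iteration 1: rows with parent_id in {5} -> Biology (id 6, depth 1), History (id 8, depth 1).
Iteration 2: rows with parent_id in {6,8} -> Physics (id 7, depth 2), Toys (id 9, depth 2), Fiction (id 12, depth 2).
Iteration 3: rows with parent_id in {7,9,12} -> NonFiction (id 10, depth 3), Rock (id 11, depth 3), All (id 13, depth 3), Sports (id 16, depth 3).
Iteration 4: depth < 3 fails for all current rows; recursion stops.
SUM(depth) = 0 + 1 + 1 + 2 + 2 + 2 + 3 + 3 + 3 + 3 = 20.

20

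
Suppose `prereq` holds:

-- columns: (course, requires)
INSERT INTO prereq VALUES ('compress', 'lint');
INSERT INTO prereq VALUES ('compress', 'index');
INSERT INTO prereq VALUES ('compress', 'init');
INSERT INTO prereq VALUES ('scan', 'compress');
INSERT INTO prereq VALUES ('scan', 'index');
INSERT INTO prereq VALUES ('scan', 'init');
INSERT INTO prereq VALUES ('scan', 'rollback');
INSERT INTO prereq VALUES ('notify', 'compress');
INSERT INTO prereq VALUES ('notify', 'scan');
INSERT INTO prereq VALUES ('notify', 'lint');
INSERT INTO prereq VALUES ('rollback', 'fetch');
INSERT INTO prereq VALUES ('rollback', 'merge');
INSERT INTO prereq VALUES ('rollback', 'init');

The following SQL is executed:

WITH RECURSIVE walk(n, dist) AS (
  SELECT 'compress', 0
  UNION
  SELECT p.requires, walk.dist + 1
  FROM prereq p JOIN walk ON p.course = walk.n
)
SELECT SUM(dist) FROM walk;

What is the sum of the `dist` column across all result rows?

Base: (compress, dist=0).
Iteration 1: edges from {compress} -> (index, dist=1), (init, dist=1), (lint, dist=1).
Iteration 2: no outgoing edges from {index,init,lint}; recursion stops.
SUM(dist) = 0 + 1 + 1 + 1 = 3.

3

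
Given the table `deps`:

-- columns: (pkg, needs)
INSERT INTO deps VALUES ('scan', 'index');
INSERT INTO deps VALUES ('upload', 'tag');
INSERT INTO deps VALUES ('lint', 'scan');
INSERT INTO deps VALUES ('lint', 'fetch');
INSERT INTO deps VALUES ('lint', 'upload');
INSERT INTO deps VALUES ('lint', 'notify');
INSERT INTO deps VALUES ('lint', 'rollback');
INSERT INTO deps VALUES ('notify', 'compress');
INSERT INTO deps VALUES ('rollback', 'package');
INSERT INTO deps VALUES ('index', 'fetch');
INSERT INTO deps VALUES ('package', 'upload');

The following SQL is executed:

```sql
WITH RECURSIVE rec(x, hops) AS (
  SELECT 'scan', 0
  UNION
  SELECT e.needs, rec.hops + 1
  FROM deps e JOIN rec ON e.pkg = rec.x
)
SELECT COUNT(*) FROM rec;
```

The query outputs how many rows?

3

Base: (scan, hops=0).
Iteration 1: edges from {scan} -> (index, hops=1).
Iteration 2: edges from {index} -> (fetch, hops=2).
Iteration 3: no outgoing edges from {fetch}; recursion stops.
Total rows emitted: 3.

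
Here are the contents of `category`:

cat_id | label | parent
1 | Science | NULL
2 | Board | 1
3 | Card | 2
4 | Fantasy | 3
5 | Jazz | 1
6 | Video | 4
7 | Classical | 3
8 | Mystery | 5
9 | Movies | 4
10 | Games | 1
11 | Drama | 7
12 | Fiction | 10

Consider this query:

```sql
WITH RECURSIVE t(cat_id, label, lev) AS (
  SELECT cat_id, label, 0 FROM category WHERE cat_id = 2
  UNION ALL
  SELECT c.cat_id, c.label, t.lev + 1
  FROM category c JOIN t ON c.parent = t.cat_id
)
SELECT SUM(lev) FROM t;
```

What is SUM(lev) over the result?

Base: cat_id=2 (Board) at lev 0.
Iteration 1: rows with parent in {2} -> Card (id 3, lev 1).
Iteration 2: rows with parent in {3} -> Fantasy (id 4, lev 2), Classical (id 7, lev 2).
Iteration 3: rows with parent in {4,7} -> Video (id 6, lev 3), Movies (id 9, lev 3), Drama (id 11, lev 3).
Iteration 4: no rows with parent in {6,9,11}; recursion stops.
SUM(lev) = 0 + 1 + 2 + 2 + 3 + 3 + 3 = 14.

14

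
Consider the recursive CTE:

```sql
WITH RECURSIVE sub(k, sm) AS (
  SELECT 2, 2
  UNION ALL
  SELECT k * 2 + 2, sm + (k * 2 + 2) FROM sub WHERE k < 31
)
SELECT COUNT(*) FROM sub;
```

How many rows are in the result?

Base: k=2, sm=2.
Iteration 1: 2 < 31 holds -> k = 2 * 2 + 2 = 6, sm = 2 + 6 = 8.
Iteration 2: 6 < 31 holds -> k = 6 * 2 + 2 = 14, sm = 8 + 14 = 22.
Iteration 3: 14 < 31 holds -> k = 14 * 2 + 2 = 30, sm = 22 + 30 = 52.
Iteration 4: 30 < 31 holds -> k = 30 * 2 + 2 = 62, sm = 52 + 62 = 114.
Iteration 5: 62 < 31 fails; recursion stops.
Total rows emitted: 5.

5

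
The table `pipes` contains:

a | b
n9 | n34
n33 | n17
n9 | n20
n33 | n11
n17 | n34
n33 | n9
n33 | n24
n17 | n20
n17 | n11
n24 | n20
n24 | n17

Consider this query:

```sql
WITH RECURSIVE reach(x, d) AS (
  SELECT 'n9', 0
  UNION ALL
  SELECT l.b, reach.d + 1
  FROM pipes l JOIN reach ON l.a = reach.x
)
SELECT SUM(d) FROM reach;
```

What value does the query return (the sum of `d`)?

2

Base: (n9, d=0).
Iteration 1: edges from {n9} -> (n20, d=1), (n34, d=1).
Iteration 2: no outgoing edges from {n20,n34}; recursion stops.
SUM(d) = 0 + 1 + 1 = 2.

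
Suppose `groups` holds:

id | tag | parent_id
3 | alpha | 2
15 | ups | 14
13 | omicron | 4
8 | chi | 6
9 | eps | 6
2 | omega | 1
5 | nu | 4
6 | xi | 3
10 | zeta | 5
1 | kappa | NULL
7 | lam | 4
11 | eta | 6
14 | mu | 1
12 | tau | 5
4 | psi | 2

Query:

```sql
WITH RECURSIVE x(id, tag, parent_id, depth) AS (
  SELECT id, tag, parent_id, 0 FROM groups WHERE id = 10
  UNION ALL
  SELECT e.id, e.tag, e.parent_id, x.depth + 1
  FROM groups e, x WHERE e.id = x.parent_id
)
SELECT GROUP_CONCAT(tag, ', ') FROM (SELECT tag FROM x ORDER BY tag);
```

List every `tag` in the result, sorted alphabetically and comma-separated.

kappa, nu, omega, psi, zeta

Base: id=10 (zeta), parent_id=5, depth 0.
Iteration 1: join on id=5 -> nu (id 5, parent_id=4, depth 1).
Iteration 2: join on id=4 -> psi (id 4, parent_id=2, depth 2).
Iteration 3: join on id=2 -> omega (id 2, parent_id=1, depth 3).
Iteration 4: join on id=1 -> kappa (id 1, parent_id=NULL, depth 4).
Iteration 5: parent_id is NULL; no match; recursion stops.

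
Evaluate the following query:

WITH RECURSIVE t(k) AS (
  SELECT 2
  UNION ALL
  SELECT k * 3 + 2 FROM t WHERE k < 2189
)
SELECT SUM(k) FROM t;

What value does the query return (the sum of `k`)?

9832

Base: k=2.
Iteration 1: 2 < 2189 holds -> k = 2 * 3 + 2 = 8.
Iteration 2: 8 < 2189 holds -> k = 8 * 3 + 2 = 26.
Iteration 3: 26 < 2189 holds -> k = 26 * 3 + 2 = 80.
Iteration 4: 80 < 2189 holds -> k = 80 * 3 + 2 = 242.
Iteration 5: 242 < 2189 holds -> k = 242 * 3 + 2 = 728.
Iteration 6: 728 < 2189 holds -> k = 728 * 3 + 2 = 2186.
Iteration 7: 2186 < 2189 holds -> k = 2186 * 3 + 2 = 6560.
Iteration 8: 6560 < 2189 fails; recursion stops.
SUM(k) = 2 + 8 + 26 + 80 + 242 + 728 + 2186 + 6560 = 9832.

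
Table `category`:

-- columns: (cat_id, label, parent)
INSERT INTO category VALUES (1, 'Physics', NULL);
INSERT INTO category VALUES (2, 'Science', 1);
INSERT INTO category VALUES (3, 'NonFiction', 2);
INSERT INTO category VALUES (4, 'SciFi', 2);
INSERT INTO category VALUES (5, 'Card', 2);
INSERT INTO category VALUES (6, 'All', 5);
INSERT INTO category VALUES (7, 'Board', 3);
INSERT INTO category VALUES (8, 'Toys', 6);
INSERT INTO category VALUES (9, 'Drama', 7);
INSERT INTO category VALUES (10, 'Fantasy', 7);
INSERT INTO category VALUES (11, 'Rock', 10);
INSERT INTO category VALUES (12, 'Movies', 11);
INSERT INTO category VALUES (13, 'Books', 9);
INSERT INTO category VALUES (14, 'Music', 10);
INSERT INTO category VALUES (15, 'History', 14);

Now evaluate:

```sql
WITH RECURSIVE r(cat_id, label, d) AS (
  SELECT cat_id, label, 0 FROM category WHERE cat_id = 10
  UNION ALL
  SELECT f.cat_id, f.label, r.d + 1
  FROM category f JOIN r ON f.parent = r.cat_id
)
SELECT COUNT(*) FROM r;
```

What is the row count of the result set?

5

Base: cat_id=10 (Fantasy) at d 0.
Iteration 1: rows with parent in {10} -> Rock (id 11, d 1), Music (id 14, d 1).
Iteration 2: rows with parent in {11,14} -> Movies (id 12, d 2), History (id 15, d 2).
Iteration 3: no rows with parent in {12,15}; recursion stops.
Total rows emitted: 5.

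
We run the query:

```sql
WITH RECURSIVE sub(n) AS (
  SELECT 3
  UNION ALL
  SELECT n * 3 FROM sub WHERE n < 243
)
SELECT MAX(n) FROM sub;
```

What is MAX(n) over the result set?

Base: n=3.
Iteration 1: 3 < 243 holds -> n = 3 * 3 = 9.
Iteration 2: 9 < 243 holds -> n = 9 * 3 = 27.
Iteration 3: 27 < 243 holds -> n = 27 * 3 = 81.
Iteration 4: 81 < 243 holds -> n = 81 * 3 = 243.
Iteration 5: 243 < 243 fails; recursion stops.
n values: 3, 9, 27, 81, 243; the maximum is 243.

243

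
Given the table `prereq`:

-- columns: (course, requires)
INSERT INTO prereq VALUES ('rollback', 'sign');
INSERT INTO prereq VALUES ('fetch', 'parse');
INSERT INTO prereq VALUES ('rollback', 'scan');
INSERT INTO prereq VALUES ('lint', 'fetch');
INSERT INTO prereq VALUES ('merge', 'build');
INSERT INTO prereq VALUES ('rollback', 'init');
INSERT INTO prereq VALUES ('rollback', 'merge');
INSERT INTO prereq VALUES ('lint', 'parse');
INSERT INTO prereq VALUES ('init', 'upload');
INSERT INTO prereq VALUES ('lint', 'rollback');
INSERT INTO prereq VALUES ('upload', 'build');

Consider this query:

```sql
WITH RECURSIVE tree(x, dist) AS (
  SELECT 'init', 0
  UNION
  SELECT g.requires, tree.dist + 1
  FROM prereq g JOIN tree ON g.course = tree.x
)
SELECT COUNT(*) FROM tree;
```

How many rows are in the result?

3

Base: (init, dist=0).
Iteration 1: edges from {init} -> (upload, dist=1).
Iteration 2: edges from {upload} -> (build, dist=2).
Iteration 3: no outgoing edges from {build}; recursion stops.
Total rows emitted: 3.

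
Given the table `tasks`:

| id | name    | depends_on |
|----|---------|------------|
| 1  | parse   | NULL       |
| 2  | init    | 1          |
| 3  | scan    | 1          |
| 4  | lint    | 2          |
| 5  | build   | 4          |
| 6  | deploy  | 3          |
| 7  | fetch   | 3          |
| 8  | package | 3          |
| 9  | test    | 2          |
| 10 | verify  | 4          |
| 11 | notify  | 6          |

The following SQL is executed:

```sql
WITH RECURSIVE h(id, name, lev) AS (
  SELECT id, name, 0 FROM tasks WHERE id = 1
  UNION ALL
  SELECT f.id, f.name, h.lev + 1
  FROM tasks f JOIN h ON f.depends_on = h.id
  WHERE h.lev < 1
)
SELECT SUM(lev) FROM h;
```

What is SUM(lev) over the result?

2

Base: id=1 (parse) at lev 0.
Iteration 1: rows with depends_on in {1} -> init (id 2, lev 1), scan (id 3, lev 1).
Iteration 2: lev < 1 fails for all current rows; recursion stops.
SUM(lev) = 0 + 1 + 1 = 2.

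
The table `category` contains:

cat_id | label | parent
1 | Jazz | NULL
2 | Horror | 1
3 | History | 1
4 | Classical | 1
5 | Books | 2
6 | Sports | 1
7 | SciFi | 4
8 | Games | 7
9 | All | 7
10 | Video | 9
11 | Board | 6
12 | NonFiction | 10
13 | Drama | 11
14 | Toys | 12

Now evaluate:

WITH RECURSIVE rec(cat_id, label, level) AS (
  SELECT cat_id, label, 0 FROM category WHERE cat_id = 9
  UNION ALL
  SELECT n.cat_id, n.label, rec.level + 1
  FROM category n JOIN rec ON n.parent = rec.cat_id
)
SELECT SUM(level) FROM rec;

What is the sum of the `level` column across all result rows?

Base: cat_id=9 (All) at level 0.
Iteration 1: rows with parent in {9} -> Video (id 10, level 1).
Iteration 2: rows with parent in {10} -> NonFiction (id 12, level 2).
Iteration 3: rows with parent in {12} -> Toys (id 14, level 3).
Iteration 4: no rows with parent in {14}; recursion stops.
SUM(level) = 0 + 1 + 2 + 3 = 6.

6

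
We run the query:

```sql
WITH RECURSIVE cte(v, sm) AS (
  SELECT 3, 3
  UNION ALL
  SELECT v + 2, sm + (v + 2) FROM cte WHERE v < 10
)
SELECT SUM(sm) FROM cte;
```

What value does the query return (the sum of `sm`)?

Base: v=3, sm=3.
Iteration 1: 3 < 10 holds -> v = 3 + 2 = 5, sm = 3 + 5 = 8.
Iteration 2: 5 < 10 holds -> v = 5 + 2 = 7, sm = 8 + 7 = 15.
Iteration 3: 7 < 10 holds -> v = 7 + 2 = 9, sm = 15 + 9 = 24.
Iteration 4: 9 < 10 holds -> v = 9 + 2 = 11, sm = 24 + 11 = 35.
Iteration 5: 11 < 10 fails; recursion stops.
SUM(sm) = 3 + 8 + 15 + 24 + 35 = 85.

85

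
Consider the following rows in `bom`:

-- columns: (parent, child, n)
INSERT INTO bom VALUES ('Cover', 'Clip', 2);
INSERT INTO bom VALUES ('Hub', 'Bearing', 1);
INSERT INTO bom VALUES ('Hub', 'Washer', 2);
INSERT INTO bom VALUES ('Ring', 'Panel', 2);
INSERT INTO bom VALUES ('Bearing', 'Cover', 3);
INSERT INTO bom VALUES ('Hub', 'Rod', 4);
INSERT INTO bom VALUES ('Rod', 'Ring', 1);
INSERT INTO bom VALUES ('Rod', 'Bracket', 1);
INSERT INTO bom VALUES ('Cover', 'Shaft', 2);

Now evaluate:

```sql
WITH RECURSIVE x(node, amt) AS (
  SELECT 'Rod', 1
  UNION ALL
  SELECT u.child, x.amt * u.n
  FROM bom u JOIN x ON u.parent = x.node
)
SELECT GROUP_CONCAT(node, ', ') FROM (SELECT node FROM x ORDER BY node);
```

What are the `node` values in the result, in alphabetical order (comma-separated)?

Base: (Rod, amt=1).
Iteration 1: components of {Rod} -> Bracket = 1*1 = 1, Ring = 1*1 = 1.
Iteration 2: components of {Bracket,Ring} -> Panel = 1*2 = 2.
Iteration 3: no further components; recursion stops.

Bracket, Panel, Ring, Rod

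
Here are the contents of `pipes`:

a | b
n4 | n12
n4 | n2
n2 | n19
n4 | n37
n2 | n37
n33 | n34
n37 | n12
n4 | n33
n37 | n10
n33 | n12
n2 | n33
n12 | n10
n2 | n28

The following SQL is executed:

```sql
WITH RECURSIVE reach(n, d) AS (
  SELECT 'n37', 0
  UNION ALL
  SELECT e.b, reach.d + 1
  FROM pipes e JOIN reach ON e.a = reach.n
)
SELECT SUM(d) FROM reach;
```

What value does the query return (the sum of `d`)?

Base: (n37, d=0).
Iteration 1: edges from {n37} -> (n10, d=1), (n12, d=1).
Iteration 2: edges from {n10,n12} -> (n10, d=2).
Iteration 3: no outgoing edges from {n10}; recursion stops.
SUM(d) = 0 + 1 + 1 + 2 = 4.

4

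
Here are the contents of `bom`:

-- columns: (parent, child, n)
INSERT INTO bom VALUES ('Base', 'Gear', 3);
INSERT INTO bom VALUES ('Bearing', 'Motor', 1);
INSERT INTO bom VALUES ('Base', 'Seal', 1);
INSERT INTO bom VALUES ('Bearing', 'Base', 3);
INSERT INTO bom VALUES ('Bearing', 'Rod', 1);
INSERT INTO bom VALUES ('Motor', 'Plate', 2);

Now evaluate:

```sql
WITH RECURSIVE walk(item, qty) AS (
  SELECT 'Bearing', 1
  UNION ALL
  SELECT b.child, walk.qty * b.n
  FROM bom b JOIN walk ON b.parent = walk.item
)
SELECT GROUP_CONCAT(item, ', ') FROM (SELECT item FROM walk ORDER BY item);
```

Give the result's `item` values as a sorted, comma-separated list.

Base, Bearing, Gear, Motor, Plate, Rod, Seal

Base: (Bearing, qty=1).
Iteration 1: components of {Bearing} -> Base = 1*3 = 3, Motor = 1*1 = 1, Rod = 1*1 = 1.
Iteration 2: components of {Base,Motor,Rod} -> Gear = 3*3 = 9, Plate = 1*2 = 2, Seal = 3*1 = 3.
Iteration 3: no further components; recursion stops.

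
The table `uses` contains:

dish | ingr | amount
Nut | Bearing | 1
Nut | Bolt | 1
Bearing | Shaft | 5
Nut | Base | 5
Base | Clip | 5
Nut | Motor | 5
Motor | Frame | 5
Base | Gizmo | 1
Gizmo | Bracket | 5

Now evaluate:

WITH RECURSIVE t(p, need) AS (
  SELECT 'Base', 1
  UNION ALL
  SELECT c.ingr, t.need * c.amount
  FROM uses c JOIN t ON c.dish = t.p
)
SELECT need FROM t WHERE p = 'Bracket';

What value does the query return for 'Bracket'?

5

Base: (Base, need=1).
Iteration 1: components of {Base} -> Clip = 1*5 = 5, Gizmo = 1*1 = 1.
Iteration 2: components of {Clip,Gizmo} -> Bracket = 1*5 = 5.
Iteration 3: no further components; recursion stops.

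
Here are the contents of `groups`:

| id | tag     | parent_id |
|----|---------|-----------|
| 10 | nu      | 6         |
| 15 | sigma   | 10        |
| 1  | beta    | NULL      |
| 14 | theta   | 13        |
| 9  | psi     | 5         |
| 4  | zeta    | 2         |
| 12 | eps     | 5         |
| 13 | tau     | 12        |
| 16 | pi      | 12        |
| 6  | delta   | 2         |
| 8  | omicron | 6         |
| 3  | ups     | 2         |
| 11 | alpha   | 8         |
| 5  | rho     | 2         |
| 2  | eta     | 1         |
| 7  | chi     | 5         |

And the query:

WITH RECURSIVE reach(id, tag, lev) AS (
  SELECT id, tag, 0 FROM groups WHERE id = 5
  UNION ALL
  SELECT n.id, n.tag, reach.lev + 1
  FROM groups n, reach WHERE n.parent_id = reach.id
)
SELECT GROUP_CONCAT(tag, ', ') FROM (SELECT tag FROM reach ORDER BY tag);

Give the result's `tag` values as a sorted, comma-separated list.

Base: id=5 (rho) at lev 0.
Iteration 1: rows with parent_id in {5} -> chi (id 7, lev 1), psi (id 9, lev 1), eps (id 12, lev 1).
Iteration 2: rows with parent_id in {7,9,12} -> tau (id 13, lev 2), pi (id 16, lev 2).
Iteration 3: rows with parent_id in {13,16} -> theta (id 14, lev 3).
Iteration 4: no rows with parent_id in {14}; recursion stops.

chi, eps, pi, psi, rho, tau, theta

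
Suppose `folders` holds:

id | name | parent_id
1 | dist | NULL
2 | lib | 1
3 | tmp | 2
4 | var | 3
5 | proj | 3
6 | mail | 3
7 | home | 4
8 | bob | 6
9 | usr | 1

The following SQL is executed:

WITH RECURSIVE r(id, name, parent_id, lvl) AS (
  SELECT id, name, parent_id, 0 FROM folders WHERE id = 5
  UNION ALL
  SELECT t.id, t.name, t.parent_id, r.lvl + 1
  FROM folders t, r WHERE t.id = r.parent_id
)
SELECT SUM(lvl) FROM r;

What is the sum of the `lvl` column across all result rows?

6

Base: id=5 (proj), parent_id=3, lvl 0.
Iteration 1: join on id=3 -> tmp (id 3, parent_id=2, lvl 1).
Iteration 2: join on id=2 -> lib (id 2, parent_id=1, lvl 2).
Iteration 3: join on id=1 -> dist (id 1, parent_id=NULL, lvl 3).
Iteration 4: parent_id is NULL; no match; recursion stops.
SUM(lvl) = 0 + 1 + 2 + 3 = 6.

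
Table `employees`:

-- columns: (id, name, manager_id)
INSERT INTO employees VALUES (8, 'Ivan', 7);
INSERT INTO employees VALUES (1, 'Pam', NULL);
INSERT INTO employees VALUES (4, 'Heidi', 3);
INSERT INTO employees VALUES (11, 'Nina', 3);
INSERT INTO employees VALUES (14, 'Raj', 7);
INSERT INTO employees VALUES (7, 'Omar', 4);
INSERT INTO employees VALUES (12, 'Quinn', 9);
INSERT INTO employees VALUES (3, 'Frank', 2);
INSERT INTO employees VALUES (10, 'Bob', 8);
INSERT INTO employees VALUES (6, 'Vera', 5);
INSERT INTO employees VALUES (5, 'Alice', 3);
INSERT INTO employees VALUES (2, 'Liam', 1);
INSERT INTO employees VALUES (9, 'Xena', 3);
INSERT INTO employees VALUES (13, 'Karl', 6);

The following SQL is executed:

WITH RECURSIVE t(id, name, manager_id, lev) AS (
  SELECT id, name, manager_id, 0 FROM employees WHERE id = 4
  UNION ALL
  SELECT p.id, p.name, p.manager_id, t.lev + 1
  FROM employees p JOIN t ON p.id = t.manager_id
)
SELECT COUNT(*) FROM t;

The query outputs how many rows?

4

Base: id=4 (Heidi), manager_id=3, lev 0.
Iteration 1: join on id=3 -> Frank (id 3, manager_id=2, lev 1).
Iteration 2: join on id=2 -> Liam (id 2, manager_id=1, lev 2).
Iteration 3: join on id=1 -> Pam (id 1, manager_id=NULL, lev 3).
Iteration 4: manager_id is NULL; no match; recursion stops.
Total rows emitted: 4.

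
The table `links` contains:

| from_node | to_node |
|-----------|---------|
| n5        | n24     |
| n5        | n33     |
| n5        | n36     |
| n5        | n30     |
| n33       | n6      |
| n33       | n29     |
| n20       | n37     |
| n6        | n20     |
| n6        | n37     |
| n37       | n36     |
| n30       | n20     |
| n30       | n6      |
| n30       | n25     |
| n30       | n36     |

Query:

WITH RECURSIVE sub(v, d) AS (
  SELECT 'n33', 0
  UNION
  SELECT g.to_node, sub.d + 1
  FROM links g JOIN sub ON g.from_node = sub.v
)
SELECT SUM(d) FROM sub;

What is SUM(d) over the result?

Base: (n33, d=0).
Iteration 1: edges from {n33} -> (n29, d=1), (n6, d=1).
Iteration 2: edges from {n29,n6} -> (n20, d=2), (n37, d=2).
Iteration 3: edges from {n20,n37} -> (n36, d=3), (n37, d=3).
Iteration 4: edges from {n36,n37} -> (n36, d=4).
Iteration 5: no outgoing edges from {n36}; recursion stops.
SUM(d) = 0 + 1 + 1 + 2 + 2 + 3 + 3 + 4 = 16.

16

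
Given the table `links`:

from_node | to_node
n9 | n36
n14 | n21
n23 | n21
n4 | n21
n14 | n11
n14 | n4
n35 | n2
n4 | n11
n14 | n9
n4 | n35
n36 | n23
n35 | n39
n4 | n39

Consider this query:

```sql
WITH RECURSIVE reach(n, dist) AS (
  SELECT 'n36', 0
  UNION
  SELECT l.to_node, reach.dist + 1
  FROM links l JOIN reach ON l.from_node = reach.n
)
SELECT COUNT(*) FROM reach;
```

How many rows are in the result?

Base: (n36, dist=0).
Iteration 1: edges from {n36} -> (n23, dist=1).
Iteration 2: edges from {n23} -> (n21, dist=2).
Iteration 3: no outgoing edges from {n21}; recursion stops.
Total rows emitted: 3.

3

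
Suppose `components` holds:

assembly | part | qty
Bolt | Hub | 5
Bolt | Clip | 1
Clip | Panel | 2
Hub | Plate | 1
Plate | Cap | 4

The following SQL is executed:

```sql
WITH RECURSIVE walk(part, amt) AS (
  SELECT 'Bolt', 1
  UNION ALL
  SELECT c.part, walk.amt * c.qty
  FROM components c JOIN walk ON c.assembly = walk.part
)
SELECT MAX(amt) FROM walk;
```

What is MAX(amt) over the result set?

20

Base: (Bolt, amt=1).
Iteration 1: components of {Bolt} -> Clip = 1*1 = 1, Hub = 1*5 = 5.
Iteration 2: components of {Clip,Hub} -> Panel = 1*2 = 2, Plate = 5*1 = 5.
Iteration 3: components of {Panel,Plate} -> Cap = 5*4 = 20.
Iteration 4: no further components; recursion stops.
amt values: 1, 5, 1, 5, 2, 20; the maximum is 20.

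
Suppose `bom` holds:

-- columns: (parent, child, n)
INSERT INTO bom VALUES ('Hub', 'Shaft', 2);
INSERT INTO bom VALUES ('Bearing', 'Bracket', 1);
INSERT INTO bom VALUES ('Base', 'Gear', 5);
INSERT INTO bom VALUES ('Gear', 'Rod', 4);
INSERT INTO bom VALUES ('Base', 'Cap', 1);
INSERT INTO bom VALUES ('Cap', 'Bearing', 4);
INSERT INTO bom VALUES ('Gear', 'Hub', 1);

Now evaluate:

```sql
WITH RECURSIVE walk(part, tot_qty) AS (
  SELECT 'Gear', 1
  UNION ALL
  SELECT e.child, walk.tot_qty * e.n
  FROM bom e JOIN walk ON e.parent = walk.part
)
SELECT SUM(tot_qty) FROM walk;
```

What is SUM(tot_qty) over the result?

8

Base: (Gear, tot_qty=1).
Iteration 1: components of {Gear} -> Hub = 1*1 = 1, Rod = 1*4 = 4.
Iteration 2: components of {Hub,Rod} -> Shaft = 1*2 = 2.
Iteration 3: no further components; recursion stops.
SUM(tot_qty) = 1 + 1 + 4 + 2 = 8.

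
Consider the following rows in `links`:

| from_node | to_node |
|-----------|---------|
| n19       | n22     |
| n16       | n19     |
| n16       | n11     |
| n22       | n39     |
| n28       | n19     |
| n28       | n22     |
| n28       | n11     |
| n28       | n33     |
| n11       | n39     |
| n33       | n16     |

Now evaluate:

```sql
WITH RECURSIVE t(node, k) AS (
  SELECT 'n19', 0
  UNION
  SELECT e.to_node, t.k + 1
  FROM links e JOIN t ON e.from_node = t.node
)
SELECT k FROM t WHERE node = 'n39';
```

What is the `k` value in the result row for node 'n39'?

Base: (n19, k=0).
Iteration 1: edges from {n19} -> (n22, k=1).
Iteration 2: edges from {n22} -> (n39, k=2).
Iteration 3: no outgoing edges from {n39}; recursion stops.

2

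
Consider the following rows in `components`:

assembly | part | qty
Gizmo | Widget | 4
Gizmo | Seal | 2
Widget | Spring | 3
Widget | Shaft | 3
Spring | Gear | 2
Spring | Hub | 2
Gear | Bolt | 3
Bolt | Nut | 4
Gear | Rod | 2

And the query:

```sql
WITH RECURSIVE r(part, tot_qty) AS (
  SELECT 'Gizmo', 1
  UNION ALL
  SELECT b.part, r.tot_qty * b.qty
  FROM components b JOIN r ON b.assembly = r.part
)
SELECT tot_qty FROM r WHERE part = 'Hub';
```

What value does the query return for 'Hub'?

Base: (Gizmo, tot_qty=1).
Iteration 1: components of {Gizmo} -> Seal = 1*2 = 2, Widget = 1*4 = 4.
Iteration 2: components of {Seal,Widget} -> Shaft = 4*3 = 12, Spring = 4*3 = 12.
Iteration 3: components of {Shaft,Spring} -> Gear = 12*2 = 24, Hub = 12*2 = 24.
Iteration 4: components of {Gear,Hub} -> Bolt = 24*3 = 72, Rod = 24*2 = 48.
Iteration 5: components of {Bolt,Rod} -> Nut = 72*4 = 288.
Iteration 6: no further components; recursion stops.

24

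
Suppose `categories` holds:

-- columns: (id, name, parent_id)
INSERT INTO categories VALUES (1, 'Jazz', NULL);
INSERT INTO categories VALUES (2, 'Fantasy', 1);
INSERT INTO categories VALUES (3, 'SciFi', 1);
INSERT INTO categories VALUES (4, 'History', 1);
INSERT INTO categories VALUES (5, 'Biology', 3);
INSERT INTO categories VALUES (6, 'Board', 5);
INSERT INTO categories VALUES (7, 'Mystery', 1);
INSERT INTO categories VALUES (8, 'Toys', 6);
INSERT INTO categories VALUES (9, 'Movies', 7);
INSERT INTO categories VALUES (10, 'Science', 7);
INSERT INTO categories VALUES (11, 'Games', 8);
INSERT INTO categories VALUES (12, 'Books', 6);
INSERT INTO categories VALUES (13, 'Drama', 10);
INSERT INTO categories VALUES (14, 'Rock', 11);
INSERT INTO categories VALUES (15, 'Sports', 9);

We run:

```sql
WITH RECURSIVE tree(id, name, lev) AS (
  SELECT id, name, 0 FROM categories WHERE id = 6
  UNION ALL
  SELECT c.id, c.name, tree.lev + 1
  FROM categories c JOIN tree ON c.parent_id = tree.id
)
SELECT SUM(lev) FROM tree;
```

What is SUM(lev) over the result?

Base: id=6 (Board) at lev 0.
Iteration 1: rows with parent_id in {6} -> Toys (id 8, lev 1), Books (id 12, lev 1).
Iteration 2: rows with parent_id in {8,12} -> Games (id 11, lev 2).
Iteration 3: rows with parent_id in {11} -> Rock (id 14, lev 3).
Iteration 4: no rows with parent_id in {14}; recursion stops.
SUM(lev) = 0 + 1 + 1 + 2 + 3 = 7.

7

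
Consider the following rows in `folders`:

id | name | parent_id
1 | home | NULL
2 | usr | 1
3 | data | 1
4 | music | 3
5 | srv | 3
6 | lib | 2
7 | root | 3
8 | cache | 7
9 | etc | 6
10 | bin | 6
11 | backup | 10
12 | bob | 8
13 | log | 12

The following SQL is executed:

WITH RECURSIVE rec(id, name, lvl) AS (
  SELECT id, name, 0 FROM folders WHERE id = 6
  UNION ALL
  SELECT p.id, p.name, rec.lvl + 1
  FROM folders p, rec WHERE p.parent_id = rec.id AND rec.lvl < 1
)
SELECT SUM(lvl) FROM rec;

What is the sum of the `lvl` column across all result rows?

2

Base: id=6 (lib) at lvl 0.
Iteration 1: rows with parent_id in {6} -> etc (id 9, lvl 1), bin (id 10, lvl 1).
Iteration 2: lvl < 1 fails for all current rows; recursion stops.
SUM(lvl) = 0 + 1 + 1 = 2.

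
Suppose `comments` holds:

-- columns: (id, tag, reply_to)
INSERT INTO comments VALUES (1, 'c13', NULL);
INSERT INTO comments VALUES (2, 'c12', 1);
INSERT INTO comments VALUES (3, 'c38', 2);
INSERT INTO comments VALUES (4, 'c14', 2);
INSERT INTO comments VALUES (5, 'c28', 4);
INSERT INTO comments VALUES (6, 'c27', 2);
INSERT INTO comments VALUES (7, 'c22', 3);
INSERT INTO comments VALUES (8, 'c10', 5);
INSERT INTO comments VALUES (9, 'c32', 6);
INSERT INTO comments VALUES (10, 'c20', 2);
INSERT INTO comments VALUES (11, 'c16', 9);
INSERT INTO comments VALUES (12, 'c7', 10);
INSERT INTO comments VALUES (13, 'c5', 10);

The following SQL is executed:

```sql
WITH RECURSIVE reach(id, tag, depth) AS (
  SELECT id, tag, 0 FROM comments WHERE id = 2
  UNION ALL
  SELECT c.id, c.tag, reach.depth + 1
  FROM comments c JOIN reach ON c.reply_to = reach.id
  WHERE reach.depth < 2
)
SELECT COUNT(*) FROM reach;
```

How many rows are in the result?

Base: id=2 (c12) at depth 0.
Iteration 1: rows with reply_to in {2} -> c38 (id 3, depth 1), c14 (id 4, depth 1), c27 (id 6, depth 1), c20 (id 10, depth 1).
Iteration 2: rows with reply_to in {3,4,6,10} -> c28 (id 5, depth 2), c22 (id 7, depth 2), c32 (id 9, depth 2), c7 (id 12, depth 2), c5 (id 13, depth 2).
Iteration 3: depth < 2 fails for all current rows; recursion stops.
Total rows emitted: 10.

10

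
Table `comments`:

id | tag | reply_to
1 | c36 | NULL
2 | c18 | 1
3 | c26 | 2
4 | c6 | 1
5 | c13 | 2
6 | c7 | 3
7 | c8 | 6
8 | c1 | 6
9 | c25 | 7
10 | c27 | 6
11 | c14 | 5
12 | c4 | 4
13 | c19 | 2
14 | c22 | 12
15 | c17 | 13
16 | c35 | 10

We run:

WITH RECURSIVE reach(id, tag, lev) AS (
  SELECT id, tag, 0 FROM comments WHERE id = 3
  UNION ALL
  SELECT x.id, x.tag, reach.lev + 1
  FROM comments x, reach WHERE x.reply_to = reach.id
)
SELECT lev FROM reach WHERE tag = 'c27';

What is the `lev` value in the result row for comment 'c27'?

2

Base: id=3 (c26) at lev 0.
Iteration 1: rows with reply_to in {3} -> c7 (id 6, lev 1).
Iteration 2: rows with reply_to in {6} -> c8 (id 7, lev 2), c1 (id 8, lev 2), c27 (id 10, lev 2).
Iteration 3: rows with reply_to in {7,8,10} -> c25 (id 9, lev 3), c35 (id 16, lev 3).
Iteration 4: no rows with reply_to in {9,16}; recursion stops.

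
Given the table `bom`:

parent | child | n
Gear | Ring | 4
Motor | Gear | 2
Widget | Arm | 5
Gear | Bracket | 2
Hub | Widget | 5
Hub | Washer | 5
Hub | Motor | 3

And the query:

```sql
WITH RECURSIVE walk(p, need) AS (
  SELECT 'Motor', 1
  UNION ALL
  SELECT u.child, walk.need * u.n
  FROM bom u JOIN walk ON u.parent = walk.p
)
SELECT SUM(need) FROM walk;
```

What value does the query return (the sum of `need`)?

15

Base: (Motor, need=1).
Iteration 1: components of {Motor} -> Gear = 1*2 = 2.
Iteration 2: components of {Gear} -> Bracket = 2*2 = 4, Ring = 2*4 = 8.
Iteration 3: no further components; recursion stops.
SUM(need) = 1 + 2 + 4 + 8 = 15.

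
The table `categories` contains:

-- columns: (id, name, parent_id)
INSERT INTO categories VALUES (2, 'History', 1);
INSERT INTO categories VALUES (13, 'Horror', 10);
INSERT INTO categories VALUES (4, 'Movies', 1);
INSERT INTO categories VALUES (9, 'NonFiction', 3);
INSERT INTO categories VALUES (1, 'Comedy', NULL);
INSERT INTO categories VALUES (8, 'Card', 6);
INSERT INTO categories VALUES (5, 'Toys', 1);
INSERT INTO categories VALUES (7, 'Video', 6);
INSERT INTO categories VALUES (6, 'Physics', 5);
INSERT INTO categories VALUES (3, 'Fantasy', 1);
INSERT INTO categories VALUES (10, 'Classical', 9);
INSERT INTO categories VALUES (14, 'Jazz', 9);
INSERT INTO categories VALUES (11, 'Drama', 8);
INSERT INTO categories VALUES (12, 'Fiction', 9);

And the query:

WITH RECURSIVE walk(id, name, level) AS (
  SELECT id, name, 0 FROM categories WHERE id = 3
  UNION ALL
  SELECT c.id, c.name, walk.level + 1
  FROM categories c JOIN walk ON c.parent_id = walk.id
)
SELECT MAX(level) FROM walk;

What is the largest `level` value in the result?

3

Base: id=3 (Fantasy) at level 0.
Iteration 1: rows with parent_id in {3} -> NonFiction (id 9, level 1).
Iteration 2: rows with parent_id in {9} -> Classical (id 10, level 2), Fiction (id 12, level 2), Jazz (id 14, level 2).
Iteration 3: rows with parent_id in {10,12,14} -> Horror (id 13, level 3).
Iteration 4: no rows with parent_id in {13}; recursion stops.
level values: 0, 1, 2, 2, 2, 3; the maximum is 3.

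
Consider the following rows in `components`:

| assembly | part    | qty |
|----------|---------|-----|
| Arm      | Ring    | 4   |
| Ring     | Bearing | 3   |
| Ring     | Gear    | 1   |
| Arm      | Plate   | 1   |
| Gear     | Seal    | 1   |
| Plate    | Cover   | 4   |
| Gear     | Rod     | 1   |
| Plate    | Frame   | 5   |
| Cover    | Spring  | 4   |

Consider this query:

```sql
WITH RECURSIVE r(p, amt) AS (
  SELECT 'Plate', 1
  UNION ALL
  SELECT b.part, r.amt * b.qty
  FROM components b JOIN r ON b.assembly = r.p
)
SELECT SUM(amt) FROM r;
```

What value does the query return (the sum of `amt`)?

Base: (Plate, amt=1).
Iteration 1: components of {Plate} -> Cover = 1*4 = 4, Frame = 1*5 = 5.
Iteration 2: components of {Cover,Frame} -> Spring = 4*4 = 16.
Iteration 3: no further components; recursion stops.
SUM(amt) = 1 + 4 + 5 + 16 = 26.

26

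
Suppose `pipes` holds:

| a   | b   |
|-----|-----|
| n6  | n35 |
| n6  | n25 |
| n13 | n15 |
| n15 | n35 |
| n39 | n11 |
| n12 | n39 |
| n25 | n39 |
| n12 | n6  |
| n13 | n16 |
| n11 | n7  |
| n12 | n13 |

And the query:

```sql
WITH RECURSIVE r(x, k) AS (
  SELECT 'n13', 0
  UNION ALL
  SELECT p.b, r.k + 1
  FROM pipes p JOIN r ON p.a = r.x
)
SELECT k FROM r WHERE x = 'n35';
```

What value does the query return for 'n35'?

Base: (n13, k=0).
Iteration 1: edges from {n13} -> (n15, k=1), (n16, k=1).
Iteration 2: edges from {n15,n16} -> (n35, k=2).
Iteration 3: no outgoing edges from {n35}; recursion stops.

2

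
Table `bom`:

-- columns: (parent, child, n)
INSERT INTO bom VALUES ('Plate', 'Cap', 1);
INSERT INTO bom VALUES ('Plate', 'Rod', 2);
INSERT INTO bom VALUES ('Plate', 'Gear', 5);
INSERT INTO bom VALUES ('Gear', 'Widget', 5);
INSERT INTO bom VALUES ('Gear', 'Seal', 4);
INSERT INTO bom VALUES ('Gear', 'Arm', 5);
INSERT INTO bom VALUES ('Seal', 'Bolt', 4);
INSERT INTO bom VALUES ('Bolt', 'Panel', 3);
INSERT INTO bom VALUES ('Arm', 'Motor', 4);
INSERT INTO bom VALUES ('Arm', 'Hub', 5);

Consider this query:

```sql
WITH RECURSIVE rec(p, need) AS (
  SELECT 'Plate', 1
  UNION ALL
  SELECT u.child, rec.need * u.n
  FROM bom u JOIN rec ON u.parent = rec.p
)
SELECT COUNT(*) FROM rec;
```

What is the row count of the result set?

11

Base: (Plate, need=1).
Iteration 1: components of {Plate} -> Cap = 1*1 = 1, Gear = 1*5 = 5, Rod = 1*2 = 2.
Iteration 2: components of {Cap,Gear,Rod} -> Arm = 5*5 = 25, Seal = 5*4 = 20, Widget = 5*5 = 25.
Iteration 3: components of {Arm,Seal,Widget} -> Bolt = 20*4 = 80, Hub = 25*5 = 125, Motor = 25*4 = 100.
Iteration 4: components of {Bolt,Hub,Motor} -> Panel = 80*3 = 240.
Iteration 5: no further components; recursion stops.
Total rows emitted: 11.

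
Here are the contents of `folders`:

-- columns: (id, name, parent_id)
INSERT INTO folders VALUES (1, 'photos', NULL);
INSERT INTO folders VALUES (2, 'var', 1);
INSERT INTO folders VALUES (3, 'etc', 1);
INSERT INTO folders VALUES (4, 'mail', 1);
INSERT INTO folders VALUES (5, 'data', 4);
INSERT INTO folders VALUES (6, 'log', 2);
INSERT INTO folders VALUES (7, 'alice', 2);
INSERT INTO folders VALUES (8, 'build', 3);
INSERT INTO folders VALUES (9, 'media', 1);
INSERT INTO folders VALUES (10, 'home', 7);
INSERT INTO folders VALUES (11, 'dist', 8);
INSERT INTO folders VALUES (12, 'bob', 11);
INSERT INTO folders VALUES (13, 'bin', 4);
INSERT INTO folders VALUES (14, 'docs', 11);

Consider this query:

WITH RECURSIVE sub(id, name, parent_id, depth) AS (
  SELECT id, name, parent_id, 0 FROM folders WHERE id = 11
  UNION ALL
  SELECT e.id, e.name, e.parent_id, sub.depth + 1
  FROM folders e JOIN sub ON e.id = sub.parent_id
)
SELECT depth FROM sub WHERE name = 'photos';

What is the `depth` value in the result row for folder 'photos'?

Base: id=11 (dist), parent_id=8, depth 0.
Iteration 1: join on id=8 -> build (id 8, parent_id=3, depth 1).
Iteration 2: join on id=3 -> etc (id 3, parent_id=1, depth 2).
Iteration 3: join on id=1 -> photos (id 1, parent_id=NULL, depth 3).
Iteration 4: parent_id is NULL; no match; recursion stops.

3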